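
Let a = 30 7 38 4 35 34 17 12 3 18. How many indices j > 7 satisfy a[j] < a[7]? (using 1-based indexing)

2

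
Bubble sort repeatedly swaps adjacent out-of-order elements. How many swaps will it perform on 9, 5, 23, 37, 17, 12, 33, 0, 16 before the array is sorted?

Each adjacent swap fixes exactly one inversion, so the minimum swap count equals the number of inversions.
Count inversions — for each element, later elements that are smaller:
9: 5, 0 → 2
5: 0 → 1
23: 17, 12, 0, 16 → 4
37: 17, 12, 33, 0, 16 → 5
17: 12, 0, 16 → 3
12: 0 → 1
33: 0, 16 → 2
0: none → 0
16: none → 0
Total inversions: 2 + 1 + 4 + 5 + 3 + 1 + 2 + 0 + 0 = 18

18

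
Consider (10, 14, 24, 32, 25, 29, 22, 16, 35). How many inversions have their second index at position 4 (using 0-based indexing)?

1

The element at index 4 is 25.
Elements before it: 10, 14, 24, 32
Those larger than 25: 32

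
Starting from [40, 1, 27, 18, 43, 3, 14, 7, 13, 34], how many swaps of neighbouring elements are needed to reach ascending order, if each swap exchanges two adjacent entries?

24 adjacent swaps

Minimum adjacent swaps = number of inversions (each swap of adjacent out-of-order elements removes one inversion and no swap can remove more).
Count inversions — for each element, later elements that are smaller:
40: 1, 27, 18, 3, 14, 7, 13, 34 → 8
1: none → 0
27: 18, 3, 14, 7, 13 → 5
18: 3, 14, 7, 13 → 4
43: 3, 14, 7, 13, 34 → 5
3: none → 0
14: 7, 13 → 2
7: none → 0
13: none → 0
34: none → 0
Total inversions: 8 + 0 + 5 + 4 + 5 + 0 + 2 + 0 + 0 + 0 = 24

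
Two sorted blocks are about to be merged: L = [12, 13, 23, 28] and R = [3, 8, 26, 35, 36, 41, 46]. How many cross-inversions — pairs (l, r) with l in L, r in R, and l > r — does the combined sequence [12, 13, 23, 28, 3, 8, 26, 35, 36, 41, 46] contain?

9 split inversions

For each element r of the right run, count left-run elements greater than r:
r = 3: 12, 13, 23, 28 → 4
r = 8: 12, 13, 23, 28 → 4
r = 26: 28 → 1
r = 35: none → 0
r = 36: none → 0
r = 41: none → 0
r = 46: none → 0
Cross-inversions: 4 + 4 + 1 + 0 + 0 + 0 + 0 = 9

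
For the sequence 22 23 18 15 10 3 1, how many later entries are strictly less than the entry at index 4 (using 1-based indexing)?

3

The element at index 4 is 15.
Elements after it: 10, 3, 1
Those smaller than 15: 10, 3, 1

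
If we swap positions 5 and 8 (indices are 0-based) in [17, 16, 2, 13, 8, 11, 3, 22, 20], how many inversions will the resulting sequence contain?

Positions 5 and 8 hold 11 and 20; after swapping, the array is [17, 16, 2, 13, 8, 20, 3, 22, 11].
Count, for each position, how many later elements it exceeds:
17 → 16, 2, 13, 8, 3, 11 → 6
16 → 2, 13, 8, 3, 11 → 5
2 → none → 0
13 → 8, 3, 11 → 3
8 → 3 → 1
20 → 3, 11 → 2
3 → none → 0
22 → 11 → 1
11 → none → 0
Sum: 6 + 5 + 0 + 3 + 1 + 2 + 0 + 1 + 0 = 18

18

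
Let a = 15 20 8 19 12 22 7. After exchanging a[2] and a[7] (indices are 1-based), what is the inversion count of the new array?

5

Positions 2 and 7 hold 20 and 7; after swapping, the array is [15, 7, 8, 19, 12, 22, 20].
Sweep left to right; for each value list the smaller values that follow it:
15 → 7, 8, 12 → 3
7 → none → 0
8 → none → 0
19 → 12 → 1
12 → none → 0
22 → 20 → 1
20 → none → 0
Sum: 3 + 0 + 0 + 1 + 0 + 1 + 0 = 5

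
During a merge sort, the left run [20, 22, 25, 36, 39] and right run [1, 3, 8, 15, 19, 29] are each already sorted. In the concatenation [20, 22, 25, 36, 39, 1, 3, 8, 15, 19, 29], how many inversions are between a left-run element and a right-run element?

Count, for every r in R, how many entries of L exceed r:
r = 1: 20, 22, 25, 36, 39 → 5
r = 3: 20, 22, 25, 36, 39 → 5
r = 8: 20, 22, 25, 36, 39 → 5
r = 15: 20, 22, 25, 36, 39 → 5
r = 19: 20, 22, 25, 36, 39 → 5
r = 29: 36, 39 → 2
Cross-inversions: 5 + 5 + 5 + 5 + 5 + 2 = 27

27 cross-inversions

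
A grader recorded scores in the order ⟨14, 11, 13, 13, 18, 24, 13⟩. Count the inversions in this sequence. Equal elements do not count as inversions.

For each element, count later entries that are smaller:
14: 4
11: 0
13: 0
13: 0
18: 1
24: 1
13: 0
Sum: 4 + 0 + 0 + 0 + 1 + 1 + 0 = 6

6 inversions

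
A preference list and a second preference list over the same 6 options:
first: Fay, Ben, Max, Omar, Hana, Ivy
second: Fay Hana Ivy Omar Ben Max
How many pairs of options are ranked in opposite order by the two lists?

Assign each item its position (1..6) in the first ordering, then rewrite the second ordering as that position sequence:
positions: Fay→1, Ben→2, Max→3, Omar→4, Hana→5, Ivy→6
second ordering as positions: [1, 5, 6, 4, 2, 3]
Discordant pairs = inversions in this position sequence.
1: 0
5: 4, 2, 3 → 3
6: 4, 2, 3 → 3
4: 2, 3 → 2
2: 0
3: 0
Total: 0 + 3 + 3 + 2 + 0 + 0 = 8

8 pairs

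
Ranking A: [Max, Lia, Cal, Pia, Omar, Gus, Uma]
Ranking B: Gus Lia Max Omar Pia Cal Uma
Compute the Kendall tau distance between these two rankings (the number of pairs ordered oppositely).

9 discordant pairs

Assign each item its position (1..7) in the first ordering, then rewrite the second ordering as that position sequence:
positions: Max→1, Lia→2, Cal→3, Pia→4, Omar→5, Gus→6, Uma→7
second ordering as positions: [6, 2, 1, 5, 4, 3, 7]
Discordant pairs = inversions in this position sequence.
6: 2, 1, 5, 4, 3 → 5
2: 1 → 1
1: 0
5: 4, 3 → 2
4: 3 → 1
3: 0
7: 0
Total: 5 + 1 + 0 + 2 + 1 + 0 + 0 = 9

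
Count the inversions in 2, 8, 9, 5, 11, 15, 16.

There are 2 inversions.

Out-of-order index pairs (1-indexed):
(2,4): 8 > 5
(3,4): 9 > 5
That's 2 pairs.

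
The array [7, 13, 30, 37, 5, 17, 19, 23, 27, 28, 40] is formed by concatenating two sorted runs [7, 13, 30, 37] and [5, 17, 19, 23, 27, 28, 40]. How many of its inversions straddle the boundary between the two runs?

14

Count, for every r in R, how many entries of L exceed r:
r = 5: 7, 13, 30, 37 → 4
r = 17: 30, 37 → 2
r = 19: 30, 37 → 2
r = 23: 30, 37 → 2
r = 27: 30, 37 → 2
r = 28: 30, 37 → 2
r = 40: none → 0
Cross-inversions: 4 + 2 + 2 + 2 + 2 + 2 + 0 = 14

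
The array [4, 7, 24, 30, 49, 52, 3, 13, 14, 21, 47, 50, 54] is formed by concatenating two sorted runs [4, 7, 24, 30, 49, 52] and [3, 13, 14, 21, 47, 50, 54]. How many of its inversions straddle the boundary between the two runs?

21 cross-inversions

Count, for every r in R, how many entries of L exceed r:
r = 3: 4, 7, 24, 30, 49, 52 → 6
r = 13: 24, 30, 49, 52 → 4
r = 14: 24, 30, 49, 52 → 4
r = 21: 24, 30, 49, 52 → 4
r = 47: 49, 52 → 2
r = 50: 52 → 1
r = 54: none → 0
Cross-inversions: 6 + 4 + 4 + 4 + 2 + 1 + 0 = 21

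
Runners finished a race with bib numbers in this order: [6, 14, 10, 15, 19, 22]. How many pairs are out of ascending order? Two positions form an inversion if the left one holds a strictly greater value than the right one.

For each element, count later entries that are smaller:
6 → none → 0
14 → 10 → 1
10 → none → 0
15 → none → 0
19 → none → 0
22 → none → 0
Sum: 0 + 1 + 0 + 0 + 0 + 0 = 1

There is 1 inversion.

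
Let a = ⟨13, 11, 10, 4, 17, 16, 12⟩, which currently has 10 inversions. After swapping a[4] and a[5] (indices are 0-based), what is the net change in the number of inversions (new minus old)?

Positions 4 and 5 hold 17 and 16; after swapping, the array is [13, 11, 10, 4, 16, 17, 12].
Sweep left to right; for each value list the smaller values that follow it:
13: 4
11: 2
10: 1
4: 0
16: 1
17: 1
12: 0
Sum: 4 + 2 + 1 + 0 + 1 + 1 + 0 = 9
Change: 9 − 10 = -1

-1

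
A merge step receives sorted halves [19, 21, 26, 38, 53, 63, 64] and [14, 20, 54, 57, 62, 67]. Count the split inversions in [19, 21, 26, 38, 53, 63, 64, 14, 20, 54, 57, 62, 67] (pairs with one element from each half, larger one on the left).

Split inversions: 19

For each element r of the right run, count left-run elements greater than r:
r = 14: 19, 21, 26, 38, 53, 63, 64 → 7
r = 20: 21, 26, 38, 53, 63, 64 → 6
r = 54: 63, 64 → 2
r = 57: 63, 64 → 2
r = 62: 63, 64 → 2
r = 67: none → 0
Cross-inversions: 7 + 6 + 2 + 2 + 2 + 0 = 19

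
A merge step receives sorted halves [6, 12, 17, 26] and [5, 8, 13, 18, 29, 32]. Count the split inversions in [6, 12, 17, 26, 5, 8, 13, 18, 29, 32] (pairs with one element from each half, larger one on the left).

There are 10 cross-inversions.

For each element r of the right run, count left-run elements greater than r:
r = 5: 6, 12, 17, 26 → 4
r = 8: 12, 17, 26 → 3
r = 13: 17, 26 → 2
r = 18: 26 → 1
r = 29: none → 0
r = 32: none → 0
Cross-inversions: 4 + 3 + 2 + 1 + 0 + 0 = 10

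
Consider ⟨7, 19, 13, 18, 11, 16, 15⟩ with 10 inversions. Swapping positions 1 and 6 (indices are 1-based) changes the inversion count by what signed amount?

+5

Positions 1 and 6 hold 7 and 16; after swapping, the array is [16, 19, 13, 18, 11, 7, 15].
Sweep left to right; for each value list the smaller values that follow it:
16 → 13, 11, 7, 15 → 4
19 → 13, 18, 11, 7, 15 → 5
13 → 11, 7 → 2
18 → 11, 7, 15 → 3
11 → 7 → 1
7 → none → 0
15 → none → 0
Sum: 4 + 5 + 2 + 3 + 1 + 0 + 0 = 15
Change: 15 − 10 = +5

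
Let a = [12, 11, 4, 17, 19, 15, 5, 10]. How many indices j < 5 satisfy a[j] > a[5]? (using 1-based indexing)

0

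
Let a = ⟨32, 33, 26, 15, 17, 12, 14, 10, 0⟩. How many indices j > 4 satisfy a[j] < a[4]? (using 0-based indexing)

4

The element at index 4 is 17.
Elements after it: 12, 14, 10, 0
Those smaller than 17: 12, 14, 10, 0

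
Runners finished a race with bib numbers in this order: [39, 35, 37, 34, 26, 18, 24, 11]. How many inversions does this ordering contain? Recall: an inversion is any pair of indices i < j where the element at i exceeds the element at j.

Count, for each position, how many later elements it exceeds:
39 → 35, 37, 34, 26, 18, 24, 11 → 7
35 → 34, 26, 18, 24, 11 → 5
37 → 34, 26, 18, 24, 11 → 5
34 → 26, 18, 24, 11 → 4
26 → 18, 24, 11 → 3
18 → 11 → 1
24 → 11 → 1
11 → none → 0
Sum: 7 + 5 + 5 + 4 + 3 + 1 + 1 + 0 = 26

26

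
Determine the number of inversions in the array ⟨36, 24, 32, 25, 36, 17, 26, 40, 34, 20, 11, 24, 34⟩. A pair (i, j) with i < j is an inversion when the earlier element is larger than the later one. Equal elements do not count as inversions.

43 inversions

Sweep left to right; for each value list the smaller values that follow it:
36: 10
24: 3
32: 6
25: 4
36: 7
17: 1
26: 3
40: 5
34: 3
20: 1
11: 0
24: 0
34: 0
Sum: 10 + 3 + 6 + 4 + 7 + 1 + 3 + 5 + 3 + 1 + 0 + 0 + 0 = 43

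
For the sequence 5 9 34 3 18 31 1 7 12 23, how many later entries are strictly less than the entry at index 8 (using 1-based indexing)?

0 such elements

The element at index 8 is 7.
Elements after it: 12, 23
None of them are smaller than 7.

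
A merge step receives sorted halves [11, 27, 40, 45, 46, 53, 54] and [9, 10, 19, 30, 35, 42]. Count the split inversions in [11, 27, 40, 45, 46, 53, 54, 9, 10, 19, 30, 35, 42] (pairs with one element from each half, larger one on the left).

34

For each element r of the right run, count left-run elements greater than r:
r = 9: 11, 27, 40, 45, 46, 53, 54 → 7
r = 10: 11, 27, 40, 45, 46, 53, 54 → 7
r = 19: 27, 40, 45, 46, 53, 54 → 6
r = 30: 40, 45, 46, 53, 54 → 5
r = 35: 40, 45, 46, 53, 54 → 5
r = 42: 45, 46, 53, 54 → 4
Cross-inversions: 7 + 7 + 6 + 5 + 5 + 4 = 34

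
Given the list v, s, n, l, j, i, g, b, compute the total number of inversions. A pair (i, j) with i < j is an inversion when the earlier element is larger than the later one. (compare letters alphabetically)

28

For each element, count later entries that are smaller:
v → s, n, l, j, i, g, b → 7
s → n, l, j, i, g, b → 6
n → l, j, i, g, b → 5
l → j, i, g, b → 4
j → i, g, b → 3
i → g, b → 2
g → b → 1
b → none → 0
Sum: 7 + 6 + 5 + 4 + 3 + 2 + 1 + 0 = 28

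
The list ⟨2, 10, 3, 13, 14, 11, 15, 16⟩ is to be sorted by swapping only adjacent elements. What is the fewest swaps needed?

3 adjacent swaps

Each adjacent swap fixes exactly one inversion, so the minimum swap count equals the number of inversions.
Count inversions — for each element, later elements that are smaller:
2: none → 0
10: 3 → 1
3: none → 0
13: 11 → 1
14: 11 → 1
11: none → 0
15: none → 0
16: none → 0
Total inversions: 0 + 1 + 0 + 1 + 1 + 0 + 0 + 0 = 3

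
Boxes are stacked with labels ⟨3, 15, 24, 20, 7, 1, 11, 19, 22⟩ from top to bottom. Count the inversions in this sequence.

15 out-of-order pairs

For each element, count later entries that are smaller:
3 → 1 → 1
15 → 7, 1, 11 → 3
24 → 20, 7, 1, 11, 19, 22 → 6
20 → 7, 1, 11, 19 → 4
7 → 1 → 1
1 → none → 0
11 → none → 0
19 → none → 0
22 → none → 0
Sum: 1 + 3 + 6 + 4 + 1 + 0 + 0 + 0 + 0 = 15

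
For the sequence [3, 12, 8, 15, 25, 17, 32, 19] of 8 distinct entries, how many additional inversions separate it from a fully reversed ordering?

Maximum inversions for 8 distinct elements is C(8, 2) = 8·7/2 = 28.
Current inversions — for each element, count later smaller elements:
3: 0
12: 1
8: 0
15: 0
25: 2
17: 0
32: 1
19: 0
Current total: 0 + 1 + 0 + 0 + 2 + 0 + 1 + 0 = 4
Shortfall: 28 − 4 = 24

24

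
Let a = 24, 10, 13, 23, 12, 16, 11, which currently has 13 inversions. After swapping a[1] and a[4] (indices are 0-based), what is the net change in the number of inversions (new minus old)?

+1

Positions 1 and 4 hold 10 and 12; after swapping, the array is [24, 12, 13, 23, 10, 16, 11].
Element-by-element contributions:
24: 6
12: 2
13: 2
23: 3
10: 0
16: 1
11: 0
Sum: 6 + 2 + 2 + 3 + 0 + 1 + 0 = 14
Change: 14 − 13 = +1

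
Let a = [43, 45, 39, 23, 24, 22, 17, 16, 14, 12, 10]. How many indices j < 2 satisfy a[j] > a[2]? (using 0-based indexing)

2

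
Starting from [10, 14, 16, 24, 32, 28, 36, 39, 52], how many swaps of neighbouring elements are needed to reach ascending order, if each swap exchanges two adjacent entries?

1

Minimum adjacent swaps = number of inversions (each swap of adjacent out-of-order elements removes one inversion and no swap can remove more).
Count inversions — for each element, later elements that are smaller:
10: none → 0
14: none → 0
16: none → 0
24: none → 0
32: 28 → 1
28: none → 0
36: none → 0
39: none → 0
52: none → 0
Total inversions: 0 + 0 + 0 + 0 + 1 + 0 + 0 + 0 + 0 = 1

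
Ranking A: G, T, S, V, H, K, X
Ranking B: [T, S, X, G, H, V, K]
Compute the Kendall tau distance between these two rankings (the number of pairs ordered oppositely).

Assign each item its position (1..7) in the first ordering, then rewrite the second ordering as that position sequence:
positions: G→1, T→2, S→3, V→4, H→5, K→6, X→7
second ordering as positions: [2, 3, 7, 1, 5, 4, 6]
Discordant pairs = inversions in this position sequence.
2: 1 → 1
3: 1 → 1
7: 1, 5, 4, 6 → 4
1: 0
5: 4 → 1
4: 0
6: 0
Total: 1 + 1 + 4 + 0 + 1 + 0 + 0 = 7

7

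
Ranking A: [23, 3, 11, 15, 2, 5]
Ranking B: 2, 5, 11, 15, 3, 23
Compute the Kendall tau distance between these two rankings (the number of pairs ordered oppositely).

Discordant pairs: 13

Assign each item its position (1..6) in the first ordering, then rewrite the second ordering as that position sequence:
positions: 23→1, 3→2, 11→3, 15→4, 2→5, 5→6
second ordering as positions: [5, 6, 3, 4, 2, 1]
Discordant pairs = inversions in this position sequence.
5: 3, 4, 2, 1 → 4
6: 3, 4, 2, 1 → 4
3: 2, 1 → 2
4: 2, 1 → 2
2: 1 → 1
1: 0
Total: 4 + 4 + 2 + 2 + 1 + 0 = 13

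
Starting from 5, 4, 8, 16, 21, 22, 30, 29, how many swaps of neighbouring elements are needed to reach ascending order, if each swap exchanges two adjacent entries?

2

Each adjacent swap fixes exactly one inversion, so the minimum swap count equals the number of inversions.
Count inversions — for each element, later elements that are smaller:
5: 4 → 1
4: none → 0
8: none → 0
16: none → 0
21: none → 0
22: none → 0
30: 29 → 1
29: none → 0
Total inversions: 1 + 0 + 0 + 0 + 0 + 0 + 1 + 0 = 2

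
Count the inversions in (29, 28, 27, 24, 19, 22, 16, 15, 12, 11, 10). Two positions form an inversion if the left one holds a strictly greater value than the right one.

There are 54 out-of-order pairs.

Sweep left to right; for each value list the smaller values that follow it:
29 → 28, 27, 24, 19, 22, 16, 15, 12, 11, 10 → 10
28 → 27, 24, 19, 22, 16, 15, 12, 11, 10 → 9
27 → 24, 19, 22, 16, 15, 12, 11, 10 → 8
24 → 19, 22, 16, 15, 12, 11, 10 → 7
19 → 16, 15, 12, 11, 10 → 5
22 → 16, 15, 12, 11, 10 → 5
16 → 15, 12, 11, 10 → 4
15 → 12, 11, 10 → 3
12 → 11, 10 → 2
11 → 10 → 1
10 → none → 0
Sum: 10 + 9 + 8 + 7 + 5 + 5 + 4 + 3 + 2 + 1 + 0 = 54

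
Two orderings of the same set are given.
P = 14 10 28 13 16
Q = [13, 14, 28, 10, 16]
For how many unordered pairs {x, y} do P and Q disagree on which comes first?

4 disagreeing pairs

Assign each item its position (1..5) in the first ordering, then rewrite the second ordering as that position sequence:
positions: 14→1, 10→2, 28→3, 13→4, 16→5
second ordering as positions: [4, 1, 3, 2, 5]
Discordant pairs = inversions in this position sequence.
4: 1, 3, 2 → 3
1: 0
3: 2 → 1
2: 0
5: 0
Total: 3 + 0 + 1 + 0 + 0 = 4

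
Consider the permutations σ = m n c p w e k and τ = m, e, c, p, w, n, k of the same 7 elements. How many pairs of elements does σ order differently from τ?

Discordant pairs: 7

Assign each item its position (1..7) in the first ordering, then rewrite the second ordering as that position sequence:
positions: m→1, n→2, c→3, p→4, w→5, e→6, k→7
second ordering as positions: [1, 6, 3, 4, 5, 2, 7]
Discordant pairs = inversions in this position sequence.
1: 0
6: 3, 4, 5, 2 → 4
3: 2 → 1
4: 2 → 1
5: 2 → 1
2: 0
7: 0
Total: 0 + 4 + 1 + 1 + 1 + 0 + 0 = 7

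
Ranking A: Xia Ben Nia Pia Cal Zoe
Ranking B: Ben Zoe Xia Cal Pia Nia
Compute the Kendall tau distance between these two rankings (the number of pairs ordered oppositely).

Assign each item its position (1..6) in the first ordering, then rewrite the second ordering as that position sequence:
positions: Xia→1, Ben→2, Nia→3, Pia→4, Cal→5, Zoe→6
second ordering as positions: [2, 6, 1, 5, 4, 3]
Discordant pairs = inversions in this position sequence.
2: 1 → 1
6: 1, 5, 4, 3 → 4
1: 0
5: 4, 3 → 2
4: 3 → 1
3: 0
Total: 1 + 4 + 0 + 2 + 1 + 0 = 8

8 discordant pairs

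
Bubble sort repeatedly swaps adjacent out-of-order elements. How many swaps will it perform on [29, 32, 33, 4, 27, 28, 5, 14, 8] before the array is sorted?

The minimum number of adjacent swaps to sort an array equals its inversion count, since every such swap removes exactly one inversion.
Count inversions — for each element, later elements that are smaller:
29: 4, 27, 28, 5, 14, 8 → 6
32: 4, 27, 28, 5, 14, 8 → 6
33: 4, 27, 28, 5, 14, 8 → 6
4: none → 0
27: 5, 14, 8 → 3
28: 5, 14, 8 → 3
5: none → 0
14: 8 → 1
8: none → 0
Total inversions: 6 + 6 + 6 + 0 + 3 + 3 + 0 + 1 + 0 = 25

25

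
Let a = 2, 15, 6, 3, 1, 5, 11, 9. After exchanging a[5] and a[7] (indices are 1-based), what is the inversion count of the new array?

15 inversions

Positions 5 and 7 hold 1 and 11; after swapping, the array is [2, 15, 6, 3, 11, 5, 1, 9].
Sweep left to right; for each value list the smaller values that follow it:
2: 1
15: 6
6: 3
3: 1
11: 3
5: 1
1: 0
9: 0
Sum: 1 + 6 + 3 + 1 + 3 + 1 + 0 + 0 = 15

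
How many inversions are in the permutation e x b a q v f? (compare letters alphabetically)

Sweep left to right; for each value list the smaller values that follow it:
e → b, a → 2
x → b, a, q, v, f → 5
b → a → 1
a → none → 0
q → f → 1
v → f → 1
f → none → 0
Sum: 2 + 5 + 1 + 0 + 1 + 1 + 0 = 10

10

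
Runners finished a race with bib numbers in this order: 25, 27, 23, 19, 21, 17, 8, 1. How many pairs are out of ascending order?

26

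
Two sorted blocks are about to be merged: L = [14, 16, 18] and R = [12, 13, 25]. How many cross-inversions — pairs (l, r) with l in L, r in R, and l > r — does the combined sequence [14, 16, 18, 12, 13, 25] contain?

6

Take each right-half value and tally the left-half values above it:
r = 12: 14, 16, 18 → 3
r = 13: 14, 16, 18 → 3
r = 25: none → 0
Cross-inversions: 3 + 3 + 0 = 6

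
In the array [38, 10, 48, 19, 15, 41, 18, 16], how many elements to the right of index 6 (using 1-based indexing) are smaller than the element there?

2 such elements

The element at index 6 is 41.
Elements after it: 18, 16
Those smaller than 41: 18, 16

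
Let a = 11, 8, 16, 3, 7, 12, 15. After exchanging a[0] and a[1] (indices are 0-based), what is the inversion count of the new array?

8

Positions 0 and 1 hold 11 and 8; after swapping, the array is [8, 11, 16, 3, 7, 12, 15].
Sweep left to right; for each value list the smaller values that follow it:
8 → 3, 7 → 2
11 → 3, 7 → 2
16 → 3, 7, 12, 15 → 4
3 → none → 0
7 → none → 0
12 → none → 0
15 → none → 0
Sum: 2 + 2 + 4 + 0 + 0 + 0 + 0 = 8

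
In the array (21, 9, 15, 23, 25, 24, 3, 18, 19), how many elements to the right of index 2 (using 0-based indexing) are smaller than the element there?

1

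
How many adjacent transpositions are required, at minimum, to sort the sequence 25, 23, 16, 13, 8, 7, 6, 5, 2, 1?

45 adjacent swaps

Minimum adjacent swaps = number of inversions (each swap of adjacent out-of-order elements removes one inversion and no swap can remove more).
Count inversions — for each element, later elements that are smaller:
25: 23, 16, 13, 8, 7, 6, 5, 2, 1 → 9
23: 16, 13, 8, 7, 6, 5, 2, 1 → 8
16: 13, 8, 7, 6, 5, 2, 1 → 7
13: 8, 7, 6, 5, 2, 1 → 6
8: 7, 6, 5, 2, 1 → 5
7: 6, 5, 2, 1 → 4
6: 5, 2, 1 → 3
5: 2, 1 → 2
2: 1 → 1
1: none → 0
Total inversions: 9 + 8 + 7 + 6 + 5 + 4 + 3 + 2 + 1 + 0 = 45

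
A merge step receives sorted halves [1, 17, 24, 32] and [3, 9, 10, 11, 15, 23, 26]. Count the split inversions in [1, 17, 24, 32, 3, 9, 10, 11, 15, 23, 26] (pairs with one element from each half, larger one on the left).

Take each right-half value and tally the left-half values above it:
r = 3: 17, 24, 32 → 3
r = 9: 17, 24, 32 → 3
r = 10: 17, 24, 32 → 3
r = 11: 17, 24, 32 → 3
r = 15: 17, 24, 32 → 3
r = 23: 24, 32 → 2
r = 26: 32 → 1
Cross-inversions: 3 + 3 + 3 + 3 + 3 + 2 + 1 = 18

18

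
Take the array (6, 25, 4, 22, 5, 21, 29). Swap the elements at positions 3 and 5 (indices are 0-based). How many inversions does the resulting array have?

Positions 3 and 5 hold 22 and 21; after swapping, the array is [6, 25, 4, 21, 5, 22, 29].
Element-by-element contributions:
6: 2
25: 4
4: 0
21: 1
5: 0
22: 0
29: 0
Sum: 2 + 4 + 0 + 1 + 0 + 0 + 0 = 7

There are 7 inversions.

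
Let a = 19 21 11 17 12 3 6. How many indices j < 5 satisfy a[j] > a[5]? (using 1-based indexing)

3 such elements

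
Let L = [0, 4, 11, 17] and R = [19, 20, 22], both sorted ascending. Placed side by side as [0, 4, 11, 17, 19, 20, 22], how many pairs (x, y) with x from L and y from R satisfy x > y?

0 split inversions

Take each right-half value and tally the left-half values above it:
r = 19: none → 0
r = 20: none → 0
r = 22: none → 0
Cross-inversions: 0 + 0 + 0 = 0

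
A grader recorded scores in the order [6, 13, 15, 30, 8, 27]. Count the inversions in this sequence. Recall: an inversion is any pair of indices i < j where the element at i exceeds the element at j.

Inversion pairs (indices are 0-based):
(1,4): 13 > 8
(2,4): 15 > 8
(3,4): 30 > 8
(3,5): 30 > 27
That's 4 pairs.

4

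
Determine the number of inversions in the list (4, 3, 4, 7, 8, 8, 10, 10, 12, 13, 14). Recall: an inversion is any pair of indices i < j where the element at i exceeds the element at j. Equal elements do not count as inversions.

Element-by-element contributions:
4 → 3 → 1
3 → none → 0
4 → none → 0
7 → none → 0
8 → none → 0
8 → none → 0
10 → none → 0
10 → none → 0
12 → none → 0
13 → none → 0
14 → none → 0
Sum: 1 + 0 + 0 + 0 + 0 + 0 + 0 + 0 + 0 + 0 + 0 = 1

1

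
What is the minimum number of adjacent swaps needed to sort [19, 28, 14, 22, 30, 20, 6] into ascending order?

The minimum number of adjacent swaps to sort an array equals its inversion count, since every such swap removes exactly one inversion.
Count inversions — for each element, later elements that are smaller:
19: 14, 6 → 2
28: 14, 22, 20, 6 → 4
14: 6 → 1
22: 20, 6 → 2
30: 20, 6 → 2
20: 6 → 1
6: none → 0
Total inversions: 2 + 4 + 1 + 2 + 2 + 1 + 0 = 12

12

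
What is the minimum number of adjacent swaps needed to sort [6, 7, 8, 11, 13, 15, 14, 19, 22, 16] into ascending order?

Swaps: 3

Each adjacent swap fixes exactly one inversion, so the minimum swap count equals the number of inversions.
Count inversions — for each element, later elements that are smaller:
6: none → 0
7: none → 0
8: none → 0
11: none → 0
13: none → 0
15: 14 → 1
14: none → 0
19: 16 → 1
22: 16 → 1
16: none → 0
Total inversions: 0 + 0 + 0 + 0 + 0 + 1 + 0 + 1 + 1 + 0 = 3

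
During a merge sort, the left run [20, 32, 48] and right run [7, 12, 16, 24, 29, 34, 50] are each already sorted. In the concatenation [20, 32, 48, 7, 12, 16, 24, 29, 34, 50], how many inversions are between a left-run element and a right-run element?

14 split inversions

Count, for every r in R, how many entries of L exceed r:
r = 7: 20, 32, 48 → 3
r = 12: 20, 32, 48 → 3
r = 16: 20, 32, 48 → 3
r = 24: 32, 48 → 2
r = 29: 32, 48 → 2
r = 34: 48 → 1
r = 50: none → 0
Cross-inversions: 3 + 3 + 3 + 2 + 2 + 1 + 0 = 14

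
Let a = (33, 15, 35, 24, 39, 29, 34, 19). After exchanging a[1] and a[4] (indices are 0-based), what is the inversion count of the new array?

Inversions: 19

Positions 1 and 4 hold 15 and 39; after swapping, the array is [33, 39, 35, 24, 15, 29, 34, 19].
For each element, count later entries that are smaller:
33 → 24, 15, 29, 19 → 4
39 → 35, 24, 15, 29, 34, 19 → 6
35 → 24, 15, 29, 34, 19 → 5
24 → 15, 19 → 2
15 → none → 0
29 → 19 → 1
34 → 19 → 1
19 → none → 0
Sum: 4 + 6 + 5 + 2 + 0 + 1 + 1 + 0 = 19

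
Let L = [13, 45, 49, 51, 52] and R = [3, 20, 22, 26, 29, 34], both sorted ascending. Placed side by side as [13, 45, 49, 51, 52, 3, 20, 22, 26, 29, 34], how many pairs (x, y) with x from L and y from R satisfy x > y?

25

Count, for every r in R, how many entries of L exceed r:
r = 3: 13, 45, 49, 51, 52 → 5
r = 20: 45, 49, 51, 52 → 4
r = 22: 45, 49, 51, 52 → 4
r = 26: 45, 49, 51, 52 → 4
r = 29: 45, 49, 51, 52 → 4
r = 34: 45, 49, 51, 52 → 4
Cross-inversions: 5 + 4 + 4 + 4 + 4 + 4 = 25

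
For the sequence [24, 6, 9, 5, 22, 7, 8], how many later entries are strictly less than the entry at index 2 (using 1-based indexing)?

1 such element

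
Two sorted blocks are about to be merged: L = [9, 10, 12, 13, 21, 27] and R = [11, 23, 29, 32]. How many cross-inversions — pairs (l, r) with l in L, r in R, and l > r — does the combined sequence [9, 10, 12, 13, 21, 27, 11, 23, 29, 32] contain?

Split inversions: 5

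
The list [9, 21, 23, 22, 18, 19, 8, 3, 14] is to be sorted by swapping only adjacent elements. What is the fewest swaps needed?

Each adjacent swap fixes exactly one inversion, so the minimum swap count equals the number of inversions.
Count inversions — for each element, later elements that are smaller:
9: 8, 3 → 2
21: 18, 19, 8, 3, 14 → 5
23: 22, 18, 19, 8, 3, 14 → 6
22: 18, 19, 8, 3, 14 → 5
18: 8, 3, 14 → 3
19: 8, 3, 14 → 3
8: 3 → 1
3: none → 0
14: none → 0
Total inversions: 2 + 5 + 6 + 5 + 3 + 3 + 1 + 0 + 0 = 25

25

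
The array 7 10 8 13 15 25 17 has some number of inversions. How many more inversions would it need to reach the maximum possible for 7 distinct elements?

19

Maximum inversions for 7 distinct elements is C(7, 2) = 7·6/2 = 21.
Current inversions — for each element, count later smaller elements:
7: 0
10: 1
8: 0
13: 0
15: 0
25: 1
17: 0
Current total: 0 + 1 + 0 + 0 + 0 + 1 + 0 = 2
Shortfall: 21 − 2 = 19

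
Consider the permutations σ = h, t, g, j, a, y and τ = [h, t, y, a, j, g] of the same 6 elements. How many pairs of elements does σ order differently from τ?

6 discordant pairs

Assign each item its position (1..6) in the first ordering, then rewrite the second ordering as that position sequence:
positions: h→1, t→2, g→3, j→4, a→5, y→6
second ordering as positions: [1, 2, 6, 5, 4, 3]
Discordant pairs = inversions in this position sequence.
1: 0
2: 0
6: 5, 4, 3 → 3
5: 4, 3 → 2
4: 3 → 1
3: 0
Total: 0 + 0 + 3 + 2 + 1 + 0 = 6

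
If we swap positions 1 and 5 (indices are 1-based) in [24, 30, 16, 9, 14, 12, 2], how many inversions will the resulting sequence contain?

15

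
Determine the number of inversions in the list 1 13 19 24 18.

2

Inversion pairs (indices are 0-based):
(2,4): 19 > 18
(3,4): 24 > 18
That's 2 pairs.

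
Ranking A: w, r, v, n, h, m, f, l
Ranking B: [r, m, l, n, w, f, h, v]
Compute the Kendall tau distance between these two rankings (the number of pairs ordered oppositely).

Assign each item its position (1..8) in the first ordering, then rewrite the second ordering as that position sequence:
positions: w→1, r→2, v→3, n→4, h→5, m→6, f→7, l→8
second ordering as positions: [2, 6, 8, 4, 1, 7, 5, 3]
Discordant pairs = inversions in this position sequence.
2: 1 → 1
6: 4, 1, 5, 3 → 4
8: 4, 1, 7, 5, 3 → 5
4: 1, 3 → 2
1: 0
7: 5, 3 → 2
5: 3 → 1
3: 0
Total: 1 + 4 + 5 + 2 + 0 + 2 + 1 + 0 = 15

Discordant pairs: 15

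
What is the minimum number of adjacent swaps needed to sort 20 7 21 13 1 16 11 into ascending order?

Minimum adjacent swaps = number of inversions (each swap of adjacent out-of-order elements removes one inversion and no swap can remove more).
Count inversions — for each element, later elements that are smaller:
20: 7, 13, 1, 16, 11 → 5
7: 1 → 1
21: 13, 1, 16, 11 → 4
13: 1, 11 → 2
1: none → 0
16: 11 → 1
11: none → 0
Total inversions: 5 + 1 + 4 + 2 + 0 + 1 + 0 = 13

Swaps: 13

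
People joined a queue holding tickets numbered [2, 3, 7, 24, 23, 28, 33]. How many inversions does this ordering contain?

Inversions: 1

For each element, count later entries that are smaller:
2: 0
3: 0
7: 0
24: 1
23: 0
28: 0
33: 0
Sum: 0 + 0 + 0 + 1 + 0 + 0 + 0 = 1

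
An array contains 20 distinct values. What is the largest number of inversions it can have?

The maximum occurs when the array is in strictly decreasing order: every one of the C(20, 2) pairs is inverted.
C(20, 2) = 20·19/2 = 190

190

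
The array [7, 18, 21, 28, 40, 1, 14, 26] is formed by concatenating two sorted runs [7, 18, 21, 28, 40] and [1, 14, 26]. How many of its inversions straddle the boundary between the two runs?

Split inversions: 11

Take each right-half value and tally the left-half values above it:
r = 1: 7, 18, 21, 28, 40 → 5
r = 14: 18, 21, 28, 40 → 4
r = 26: 28, 40 → 2
Cross-inversions: 5 + 4 + 2 = 11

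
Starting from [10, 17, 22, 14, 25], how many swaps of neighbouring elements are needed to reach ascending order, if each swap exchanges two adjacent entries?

2

Minimum adjacent swaps = number of inversions (each swap of adjacent out-of-order elements removes one inversion and no swap can remove more).
Count inversions — for each element, later elements that are smaller:
10: none → 0
17: 14 → 1
22: 14 → 1
14: none → 0
25: none → 0
Total inversions: 0 + 1 + 1 + 0 + 0 = 2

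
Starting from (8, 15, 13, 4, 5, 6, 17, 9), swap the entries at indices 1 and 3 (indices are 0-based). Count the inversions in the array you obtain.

Positions 1 and 3 hold 15 and 4; after swapping, the array is [8, 4, 13, 15, 5, 6, 17, 9].
For each element, count later entries that are smaller:
8 → 4, 5, 6 → 3
4 → none → 0
13 → 5, 6, 9 → 3
15 → 5, 6, 9 → 3
5 → none → 0
6 → none → 0
17 → 9 → 1
9 → none → 0
Sum: 3 + 0 + 3 + 3 + 0 + 0 + 1 + 0 = 10

10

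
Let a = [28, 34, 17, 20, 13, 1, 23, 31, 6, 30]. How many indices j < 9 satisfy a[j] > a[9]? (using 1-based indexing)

7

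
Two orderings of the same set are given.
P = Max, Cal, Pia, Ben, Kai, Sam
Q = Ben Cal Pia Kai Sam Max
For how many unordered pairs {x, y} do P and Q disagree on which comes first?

7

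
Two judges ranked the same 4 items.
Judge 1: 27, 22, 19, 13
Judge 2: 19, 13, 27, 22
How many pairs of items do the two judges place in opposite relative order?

There are 4 discordant pairs.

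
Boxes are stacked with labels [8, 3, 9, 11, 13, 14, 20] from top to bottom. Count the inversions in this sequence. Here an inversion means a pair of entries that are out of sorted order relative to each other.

1 out-of-order pair

Listing every pair i<j with a[i]>a[j] (using 1-based positions):
(1,2): 8 > 3
That's 1 pair.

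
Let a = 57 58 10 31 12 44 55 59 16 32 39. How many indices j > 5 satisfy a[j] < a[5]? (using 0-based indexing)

3 such elements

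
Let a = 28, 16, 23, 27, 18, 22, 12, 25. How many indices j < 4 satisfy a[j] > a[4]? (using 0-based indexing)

3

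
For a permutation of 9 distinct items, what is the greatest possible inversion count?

Inversions: 36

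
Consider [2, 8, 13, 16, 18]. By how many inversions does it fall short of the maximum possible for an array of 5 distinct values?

10

Maximum inversions for 5 distinct elements is C(5, 2) = 5·4/2 = 10.
Current inversions — for each element, count later smaller elements:
2: 0
8: 0
13: 0
16: 0
18: 0
Current total: 0 + 0 + 0 + 0 + 0 = 0
Shortfall: 10 − 0 = 10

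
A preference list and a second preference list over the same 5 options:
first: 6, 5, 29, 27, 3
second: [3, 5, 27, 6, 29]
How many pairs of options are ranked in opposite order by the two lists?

Assign each item its position (1..5) in the first ordering, then rewrite the second ordering as that position sequence:
positions: 6→1, 5→2, 29→3, 27→4, 3→5
second ordering as positions: [5, 2, 4, 1, 3]
Discordant pairs = inversions in this position sequence.
5: 2, 4, 1, 3 → 4
2: 1 → 1
4: 1, 3 → 2
1: 0
3: 0
Total: 4 + 1 + 2 + 0 + 0 = 7

7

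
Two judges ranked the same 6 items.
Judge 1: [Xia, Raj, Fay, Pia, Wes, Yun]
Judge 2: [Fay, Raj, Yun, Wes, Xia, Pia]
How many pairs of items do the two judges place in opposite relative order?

Discordant pairs: 8

Assign each item its position (1..6) in the first ordering, then rewrite the second ordering as that position sequence:
positions: Xia→1, Raj→2, Fay→3, Pia→4, Wes→5, Yun→6
second ordering as positions: [3, 2, 6, 5, 1, 4]
Discordant pairs = inversions in this position sequence.
3: 2, 1 → 2
2: 1 → 1
6: 5, 1, 4 → 3
5: 1, 4 → 2
1: 0
4: 0
Total: 2 + 1 + 3 + 2 + 0 + 0 = 8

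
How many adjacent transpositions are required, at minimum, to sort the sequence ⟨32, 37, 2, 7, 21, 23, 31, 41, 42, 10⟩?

The minimum number of adjacent swaps to sort an array equals its inversion count, since every such swap removes exactly one inversion.
Count inversions — for each element, later elements that are smaller:
32: 2, 7, 21, 23, 31, 10 → 6
37: 2, 7, 21, 23, 31, 10 → 6
2: none → 0
7: none → 0
21: 10 → 1
23: 10 → 1
31: 10 → 1
41: 10 → 1
42: 10 → 1
10: none → 0
Total inversions: 6 + 6 + 0 + 0 + 1 + 1 + 1 + 1 + 1 + 0 = 17

17 adjacent swaps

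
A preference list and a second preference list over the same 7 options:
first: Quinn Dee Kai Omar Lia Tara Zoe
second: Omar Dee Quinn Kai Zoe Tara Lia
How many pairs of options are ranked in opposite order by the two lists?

Assign each item its position (1..7) in the first ordering, then rewrite the second ordering as that position sequence:
positions: Quinn→1, Dee→2, Kai→3, Omar→4, Lia→5, Tara→6, Zoe→7
second ordering as positions: [4, 2, 1, 3, 7, 6, 5]
Discordant pairs = inversions in this position sequence.
4: 2, 1, 3 → 3
2: 1 → 1
1: 0
3: 0
7: 6, 5 → 2
6: 5 → 1
5: 0
Total: 3 + 1 + 0 + 0 + 2 + 1 + 0 = 7

7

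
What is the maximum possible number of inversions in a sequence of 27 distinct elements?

There are 351 inversions.

The maximum occurs when the array is in strictly decreasing order: every one of the C(27, 2) pairs is inverted.
C(27, 2) = 27·26/2 = 351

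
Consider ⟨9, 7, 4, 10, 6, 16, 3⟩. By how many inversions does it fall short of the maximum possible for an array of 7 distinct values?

9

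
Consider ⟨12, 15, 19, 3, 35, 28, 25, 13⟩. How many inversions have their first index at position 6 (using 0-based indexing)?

The element at index 6 is 25.
Elements after it: 13
Those smaller than 25: 13

1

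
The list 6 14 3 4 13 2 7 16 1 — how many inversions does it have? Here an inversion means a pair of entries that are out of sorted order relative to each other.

20

For each element, count later entries that are smaller:
6 → 3, 4, 2, 1 → 4
14 → 3, 4, 13, 2, 7, 1 → 6
3 → 2, 1 → 2
4 → 2, 1 → 2
13 → 2, 7, 1 → 3
2 → 1 → 1
7 → 1 → 1
16 → 1 → 1
1 → none → 0
Sum: 4 + 6 + 2 + 2 + 3 + 1 + 1 + 1 + 0 = 20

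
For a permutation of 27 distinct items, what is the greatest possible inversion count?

351 inversions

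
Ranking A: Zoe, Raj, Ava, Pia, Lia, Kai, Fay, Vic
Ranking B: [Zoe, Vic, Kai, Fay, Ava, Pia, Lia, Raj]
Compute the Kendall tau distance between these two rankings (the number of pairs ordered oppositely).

Assign each item its position (1..8) in the first ordering, then rewrite the second ordering as that position sequence:
positions: Zoe→1, Raj→2, Ava→3, Pia→4, Lia→5, Kai→6, Fay→7, Vic→8
second ordering as positions: [1, 8, 6, 7, 3, 4, 5, 2]
Discordant pairs = inversions in this position sequence.
1: 0
8: 6, 7, 3, 4, 5, 2 → 6
6: 3, 4, 5, 2 → 4
7: 3, 4, 5, 2 → 4
3: 2 → 1
4: 2 → 1
5: 2 → 1
2: 0
Total: 0 + 6 + 4 + 4 + 1 + 1 + 1 + 0 = 17

17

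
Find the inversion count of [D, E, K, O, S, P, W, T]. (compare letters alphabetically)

2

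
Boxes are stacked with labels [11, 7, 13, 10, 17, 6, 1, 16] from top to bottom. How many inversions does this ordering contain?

15 inversions

Count, for each position, how many later elements it exceeds:
11 → 7, 10, 6, 1 → 4
7 → 6, 1 → 2
13 → 10, 6, 1 → 3
10 → 6, 1 → 2
17 → 6, 1, 16 → 3
6 → 1 → 1
1 → none → 0
16 → none → 0
Sum: 4 + 2 + 3 + 2 + 3 + 1 + 0 + 0 = 15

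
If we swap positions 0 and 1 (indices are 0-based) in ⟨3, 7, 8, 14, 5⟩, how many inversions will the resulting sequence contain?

Positions 0 and 1 hold 3 and 7; after swapping, the array is [7, 3, 8, 14, 5].
Count, for each position, how many later elements it exceeds:
7 → 3, 5 → 2
3 → none → 0
8 → 5 → 1
14 → 5 → 1
5 → none → 0
Sum: 2 + 0 + 1 + 1 + 0 = 4

4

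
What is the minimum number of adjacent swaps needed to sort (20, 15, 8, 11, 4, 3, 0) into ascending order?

20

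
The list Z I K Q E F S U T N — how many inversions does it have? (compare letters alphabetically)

20

Count, for each position, how many later elements it exceeds:
Z → I, K, Q, E, F, S, U, T, N → 9
I → E, F → 2
K → E, F → 2
Q → E, F, N → 3
E → none → 0
F → none → 0
S → N → 1
U → T, N → 2
T → N → 1
N → none → 0
Sum: 9 + 2 + 2 + 3 + 0 + 0 + 1 + 2 + 1 + 0 = 20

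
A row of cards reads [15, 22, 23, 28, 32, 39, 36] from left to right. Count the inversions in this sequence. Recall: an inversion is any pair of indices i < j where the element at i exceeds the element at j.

1

Count, for each position, how many later elements it exceeds:
15 → none → 0
22 → none → 0
23 → none → 0
28 → none → 0
32 → none → 0
39 → 36 → 1
36 → none → 0
Sum: 0 + 0 + 0 + 0 + 0 + 1 + 0 = 1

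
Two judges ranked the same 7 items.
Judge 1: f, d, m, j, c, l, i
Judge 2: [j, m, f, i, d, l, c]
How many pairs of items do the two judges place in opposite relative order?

Assign each item its position (1..7) in the first ordering, then rewrite the second ordering as that position sequence:
positions: f→1, d→2, m→3, j→4, c→5, l→6, i→7
second ordering as positions: [4, 3, 1, 7, 2, 6, 5]
Discordant pairs = inversions in this position sequence.
4: 3, 1, 2 → 3
3: 1, 2 → 2
1: 0
7: 2, 6, 5 → 3
2: 0
6: 5 → 1
5: 0
Total: 3 + 2 + 0 + 3 + 0 + 1 + 0 = 9

There are 9 discordant pairs.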